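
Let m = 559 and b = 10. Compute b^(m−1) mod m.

10^1 ≡ 10 (mod 559)
10^2 ≡ 10^2 = 100 ≡ 100 (mod 559)
10^4 ≡ 100^2 = 10000 ≡ 497 (mod 559)
10^8 ≡ 497^2 = 247009 ≡ 490 (mod 559)
10^16 ≡ 490^2 = 240100 ≡ 289 (mod 559)
10^32 ≡ 289^2 = 83521 ≡ 230 (mod 559)
10^64 ≡ 230^2 = 52900 ≡ 354 (mod 559)
10^128 ≡ 354^2 = 125316 ≡ 100 (mod 559)
10^256 ≡ 100^2 = 10000 ≡ 497 (mod 559)
10^512 ≡ 497^2 = 247009 ≡ 490 (mod 559)
558 = 512 + 32 + 8 + 4 + 2 in binary powers of 2.
So 10^558 ≡ 490 · 230 · 490 · 497 · 100 ≡ 365 (mod 559).
Since 365 ≠ 1, base 10 is a Fermat witness: 559 is composite.

365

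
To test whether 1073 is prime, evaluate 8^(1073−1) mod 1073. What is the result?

803

8^1 ≡ 8 (mod 1073)
8^2 ≡ 8^2 = 64 ≡ 64 (mod 1073)
8^4 ≡ 64^2 = 4096 ≡ 877 (mod 1073)
8^8 ≡ 877^2 = 769129 ≡ 861 (mod 1073)
8^16 ≡ 861^2 = 741321 ≡ 951 (mod 1073)
8^32 ≡ 951^2 = 904401 ≡ 935 (mod 1073)
8^64 ≡ 935^2 = 874225 ≡ 803 (mod 1073)
8^128 ≡ 803^2 = 644809 ≡ 1009 (mod 1073)
8^256 ≡ 1009^2 = 1018081 ≡ 877 (mod 1073)
8^512 ≡ 877^2 = 769129 ≡ 861 (mod 1073)
8^1024 ≡ 861^2 = 741321 ≡ 951 (mod 1073)
1072 = 1024 + 32 + 16 in binary powers of 2.
So 8^1072 ≡ 951 · 935 · 951 ≡ 803 (mod 1073).
Since 803 ≠ 1, base 8 is a Fermat witness: 1073 is composite.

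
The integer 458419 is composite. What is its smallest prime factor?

13

458419 is odd.
Digit sum 31, not divisible by 3.
Ends in 9: not divisible by 5.
7: 458419 = 7·65488 + 3
11: 458419 = 11·41674 + 5
13: 458419 = 13·35263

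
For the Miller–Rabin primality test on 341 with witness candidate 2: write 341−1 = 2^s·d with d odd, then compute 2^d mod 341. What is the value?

32

341 − 1 = 340 = 2^2 · 85, so d = 85.
2^1 ≡ 2 (mod 341)
2^2 ≡ 2^2 = 4 ≡ 4 (mod 341)
2^4 ≡ 4^2 = 16 ≡ 16 (mod 341)
2^8 ≡ 16^2 = 256 ≡ 256 (mod 341)
2^16 ≡ 256^2 = 65536 ≡ 64 (mod 341)
2^32 ≡ 64^2 = 4096 ≡ 4 (mod 341)
2^64 ≡ 4^2 = 16 ≡ 16 (mod 341)
85 = 64 + 16 + 4 + 1 in binary powers of 2.
So 2^85 ≡ 16 · 64 · 16 · 2 ≡ 32 (mod 341).
Squaring chain: 32 → 1; never reaches −1, so base 2 is a Miller–Rabin witness that 341 is composite.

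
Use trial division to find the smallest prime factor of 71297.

83

71297 is odd.
Digit sum 26, not divisible by 3.
Ends in 7: not divisible by 5.
7: 71297 = 7·10185 + 2
11: 71297 = 11·6481 + 6
13: 71297 = 13·5484 + 5
17: 71297 = 17·4193 + 16
19: 71297 = 19·3752 + 9
23: 71297 = 23·3099 + 20
29: 71297 = 29·2458 + 15
31: 71297 = 31·2299 + 28
37: 71297 = 37·1926 + 35
41: 71297 = 41·1738 + 39
43: 71297 = 43·1658 + 3
47: 71297 = 47·1516 + 45
53: 71297 = 53·1345 + 12
59: 71297 = 59·1208 + 25
61: 71297 = 61·1168 + 49
67: 71297 = 67·1064 + 9
71: 71297 = 71·1004 + 13
73: 71297 = 73·976 + 49
79: 71297 = 79·902 + 39
83: 71297 = 83·859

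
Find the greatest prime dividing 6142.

83

6142 = 2 · 3071
3071 = 37 · 83
83 is prime.
So 6142 = 2 · 37 · 83; the largest prime factor is 83.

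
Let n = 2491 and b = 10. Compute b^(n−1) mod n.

10^1 ≡ 10 (mod 2491)
10^2 ≡ 10^2 = 100 ≡ 100 (mod 2491)
10^4 ≡ 100^2 = 10000 ≡ 36 (mod 2491)
10^8 ≡ 36^2 = 1296 ≡ 1296 (mod 2491)
10^16 ≡ 1296^2 = 1679616 ≡ 682 (mod 2491)
10^32 ≡ 682^2 = 465124 ≡ 1798 (mod 2491)
10^64 ≡ 1798^2 = 3232804 ≡ 1977 (mod 2491)
10^128 ≡ 1977^2 = 3908529 ≡ 150 (mod 2491)
10^256 ≡ 150^2 = 22500 ≡ 81 (mod 2491)
10^512 ≡ 81^2 = 6561 ≡ 1579 (mod 2491)
10^1024 ≡ 1579^2 = 2493241 ≡ 2241 (mod 2491)
10^2048 ≡ 2241^2 = 5022081 ≡ 225 (mod 2491)
2490 = 2048 + 256 + 128 + 32 + 16 + 8 + 2 in binary powers of 2.
So 10^2490 ≡ 225 · 81 · 150 · 1798 · 682 · 1296 · 100 ≡ 1391 (mod 2491).
Since 1391 ≠ 1, base 10 is a Fermat witness: 2491 is composite.

1391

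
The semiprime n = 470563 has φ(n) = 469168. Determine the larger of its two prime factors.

φ(n) = (p−1)(q−1) = n − (p+q) + 1, so p + q = 470563 − 469168 + 1 = 1396.
p and q are the roots of t² − 1396t + 470563 = 0.
Discriminant: 1396² − 4·470563 = 1948816 − 1882252 = 66564; √66564 = 258.
q = (1396 − 258)/2 = 569, p = (1396 + 258)/2 = 827.
Check: 569 · 827 = 470563.

827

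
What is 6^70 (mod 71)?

1

6^1 ≡ 6 (mod 71)
6^2 ≡ 6^2 = 36 ≡ 36 (mod 71)
6^4 ≡ 36^2 = 1296 ≡ 18 (mod 71)
6^8 ≡ 18^2 = 324 ≡ 40 (mod 71)
6^16 ≡ 40^2 = 1600 ≡ 38 (mod 71)
6^32 ≡ 38^2 = 1444 ≡ 24 (mod 71)
6^64 ≡ 24^2 = 576 ≡ 8 (mod 71)
70 = 64 + 4 + 2 in binary powers of 2.
So 6^70 ≡ 8 · 18 · 36 ≡ 1 (mod 71).
Since the result is 1, base 6 gives no evidence that 71 is composite.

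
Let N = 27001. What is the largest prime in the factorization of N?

27001 = 13 · 2077
2077 = 31 · 67
67 is prime.
So 27001 = 13 · 31 · 67; the largest prime factor is 67.

67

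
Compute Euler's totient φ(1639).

Factor: 1639 = 11 · 149.
φ(1639) = (11−1) · (149−1) = 10 · 148 = 1480.

1480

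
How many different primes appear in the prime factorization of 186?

3

186 = 2 · 93
93 = 3 · 31
186 = 2 · 3 · 31, which has 3 distinct prime factors.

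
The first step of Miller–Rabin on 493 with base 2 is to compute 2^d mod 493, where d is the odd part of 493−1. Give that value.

493 − 1 = 492 = 2^2 · 123, so d = 123.
2^1 ≡ 2 (mod 493)
2^2 ≡ 2^2 = 4 ≡ 4 (mod 493)
2^4 ≡ 4^2 = 16 ≡ 16 (mod 493)
2^8 ≡ 16^2 = 256 ≡ 256 (mod 493)
2^16 ≡ 256^2 = 65536 ≡ 460 (mod 493)
2^32 ≡ 460^2 = 211600 ≡ 103 (mod 493)
2^64 ≡ 103^2 = 10609 ≡ 256 (mod 493)
123 = 64 + 32 + 16 + 8 + 2 + 1 in binary powers of 2.
So 2^123 ≡ 256 · 103 · 460 · 256 · 4 · 2 ≡ 76 (mod 493).
Squaring chain: 76 → 353; never reaches −1, so base 2 is a Miller–Rabin witness that 493 is composite.

76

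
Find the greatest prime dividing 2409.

73

2409 = 3 · 803
803 = 11 · 73
73 is prime.
So 2409 = 3 · 11 · 73; the largest prime factor is 73.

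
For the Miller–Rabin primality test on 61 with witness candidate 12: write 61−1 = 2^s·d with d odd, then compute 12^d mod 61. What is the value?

61 − 1 = 60 = 2^2 · 15, so d = 15.
12^1 ≡ 12 (mod 61)
12^2 ≡ 12^2 = 144 ≡ 22 (mod 61)
12^4 ≡ 22^2 = 484 ≡ 57 (mod 61)
12^8 ≡ 57^2 = 3249 ≡ 16 (mod 61)
15 = 8 + 4 + 2 + 1 in binary powers of 2.
So 12^15 ≡ 16 · 57 · 22 · 12 ≡ 1 (mod 61).
Since 12^d ≡ 1 (mod 61), base 12 does not prove 61 composite.

1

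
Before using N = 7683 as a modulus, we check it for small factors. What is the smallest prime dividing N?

7683 is odd.
Digit sum 24, divisible by 3.

3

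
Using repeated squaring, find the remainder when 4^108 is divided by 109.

4^1 ≡ 4 (mod 109)
4^2 ≡ 4^2 = 16 ≡ 16 (mod 109)
4^4 ≡ 16^2 = 256 ≡ 38 (mod 109)
4^8 ≡ 38^2 = 1444 ≡ 27 (mod 109)
4^16 ≡ 27^2 = 729 ≡ 75 (mod 109)
4^32 ≡ 75^2 = 5625 ≡ 66 (mod 109)
4^64 ≡ 66^2 = 4356 ≡ 105 (mod 109)
108 = 64 + 32 + 8 + 4 in binary powers of 2.
So 4^108 ≡ 105 · 66 · 27 · 38 ≡ 1 (mod 109).
Since the result is 1, base 4 gives no evidence that 109 is composite.

1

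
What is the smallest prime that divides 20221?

20221 is odd.
Digit sum 7, not divisible by 3.
Ends in 1: not divisible by 5.
7: 20221 = 7·2888 + 5
11: 20221 = 11·1838 + 3
13: 20221 = 13·1555 + 6
17: 20221 = 17·1189 + 8
19: 20221 = 19·1064 + 5
23: 20221 = 23·879 + 4
29: 20221 = 29·697 + 8
31: 20221 = 31·652 + 9
37: 20221 = 37·546 + 19
41: 20221 = 41·493 + 8
43: 20221 = 43·470 + 11
47: 20221 = 47·430 + 11
53: 20221 = 53·381 + 28
59: 20221 = 59·342 + 43
61: 20221 = 61·331 + 30
67: 20221 = 67·301 + 54
71: 20221 = 71·284 + 57
73: 20221 = 73·277

73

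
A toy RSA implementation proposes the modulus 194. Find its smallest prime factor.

2

194 is even: 2 divides it.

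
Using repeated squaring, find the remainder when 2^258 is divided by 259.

64

2^1 ≡ 2 (mod 259)
2^2 ≡ 2^2 = 4 ≡ 4 (mod 259)
2^4 ≡ 4^2 = 16 ≡ 16 (mod 259)
2^8 ≡ 16^2 = 256 ≡ 256 (mod 259)
2^16 ≡ 256^2 = 65536 ≡ 9 (mod 259)
2^32 ≡ 9^2 = 81 ≡ 81 (mod 259)
2^64 ≡ 81^2 = 6561 ≡ 86 (mod 259)
2^128 ≡ 86^2 = 7396 ≡ 144 (mod 259)
2^256 ≡ 144^2 = 20736 ≡ 16 (mod 259)
258 = 256 + 2 in binary powers of 2.
So 2^258 ≡ 16 · 4 ≡ 64 (mod 259).
Since 64 ≠ 1, base 2 is a Fermat witness: 259 is composite.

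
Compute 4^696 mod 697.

324

4^1 ≡ 4 (mod 697)
4^2 ≡ 4^2 = 16 ≡ 16 (mod 697)
4^4 ≡ 16^2 = 256 ≡ 256 (mod 697)
4^8 ≡ 256^2 = 65536 ≡ 18 (mod 697)
4^16 ≡ 18^2 = 324 ≡ 324 (mod 697)
4^32 ≡ 324^2 = 104976 ≡ 426 (mod 697)
4^64 ≡ 426^2 = 181476 ≡ 256 (mod 697)
4^128 ≡ 256^2 = 65536 ≡ 18 (mod 697)
4^256 ≡ 18^2 = 324 ≡ 324 (mod 697)
4^512 ≡ 324^2 = 104976 ≡ 426 (mod 697)
696 = 512 + 128 + 32 + 16 + 8 in binary powers of 2.
So 4^696 ≡ 426 · 18 · 426 · 324 · 18 ≡ 324 (mod 697).
Since 324 ≠ 1, base 4 is a Fermat witness: 697 is composite.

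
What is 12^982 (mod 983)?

12^1 ≡ 12 (mod 983)
12^2 ≡ 12^2 = 144 ≡ 144 (mod 983)
12^4 ≡ 144^2 = 20736 ≡ 93 (mod 983)
12^8 ≡ 93^2 = 8649 ≡ 785 (mod 983)
12^16 ≡ 785^2 = 616225 ≡ 867 (mod 983)
12^32 ≡ 867^2 = 751689 ≡ 677 (mod 983)
12^64 ≡ 677^2 = 458329 ≡ 251 (mod 983)
12^128 ≡ 251^2 = 63001 ≡ 89 (mod 983)
12^256 ≡ 89^2 = 7921 ≡ 57 (mod 983)
12^512 ≡ 57^2 = 3249 ≡ 300 (mod 983)
982 = 512 + 256 + 128 + 64 + 16 + 4 + 2 in binary powers of 2.
So 12^982 ≡ 300 · 57 · 89 · 251 · 867 · 93 · 144 ≡ 1 (mod 983).
Since the result is 1, base 12 gives no evidence that 983 is composite.

1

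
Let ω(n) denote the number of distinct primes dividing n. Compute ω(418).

418 = 2 · 209
209 = 11 · 19
418 = 2 · 11 · 19, which has 3 distinct prime factors.

3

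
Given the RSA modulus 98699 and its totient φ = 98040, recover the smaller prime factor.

φ(n) = (p−1)(q−1) = n − (p+q) + 1, so p + q = 98699 − 98040 + 1 = 660.
p and q are the roots of t² − 660t + 98699 = 0.
Discriminant: 660² − 4·98699 = 435600 − 394796 = 40804; √40804 = 202.
q = (660 − 202)/2 = 229, p = (660 + 202)/2 = 431.
Check: 229 · 431 = 98699.

229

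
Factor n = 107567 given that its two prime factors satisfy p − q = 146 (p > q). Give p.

409

Since p = q + 146, we have 107567 = q(q + 146), so q² + 146q − 107567 = 0.
Discriminant: 146² + 4·107567 = 21316 + 430268 = 451584; √451584 = 672.
q = (−146 + 672)/2 = 263, and p = q + 146 = 409.
Check: 263 · 409 = 107567.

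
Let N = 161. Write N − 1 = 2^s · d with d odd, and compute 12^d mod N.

87

161 − 1 = 160 = 2^5 · 5, so d = 5.
12^1 ≡ 12 (mod 161)
12^2 ≡ 12^2 = 144 ≡ 144 (mod 161)
12^4 ≡ 144^2 = 20736 ≡ 128 (mod 161)
5 = 4 + 1 in binary powers of 2.
So 12^5 ≡ 128 · 12 ≡ 87 (mod 161).
Squaring chain: 87 → 2 → 4 → 16 → 95; never reaches −1, so base 12 is a Miller–Rabin witness that 161 is composite.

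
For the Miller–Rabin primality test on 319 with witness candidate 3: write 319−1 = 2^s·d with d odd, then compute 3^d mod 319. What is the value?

279

319 − 1 = 318 = 2^1 · 159, so d = 159.
3^1 ≡ 3 (mod 319)
3^2 ≡ 3^2 = 9 ≡ 9 (mod 319)
3^4 ≡ 9^2 = 81 ≡ 81 (mod 319)
3^8 ≡ 81^2 = 6561 ≡ 181 (mod 319)
3^16 ≡ 181^2 = 32761 ≡ 223 (mod 319)
3^32 ≡ 223^2 = 49729 ≡ 284 (mod 319)
3^64 ≡ 284^2 = 80656 ≡ 268 (mod 319)
3^128 ≡ 268^2 = 71824 ≡ 49 (mod 319)
159 = 128 + 16 + 8 + 4 + 2 + 1 in binary powers of 2.
So 3^159 ≡ 49 · 223 · 181 · 81 · 9 · 3 ≡ 279 (mod 319).
Squaring chain: 279; never reaches −1, so base 3 is a Miller–Rabin witness that 319 is composite.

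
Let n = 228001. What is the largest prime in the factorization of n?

228001 = 41 · 5561
5561 = 67 · 83
83 is prime.
So 228001 = 41 · 67 · 83; the largest prime factor is 83.

83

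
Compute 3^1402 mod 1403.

3^1 ≡ 3 (mod 1403)
3^2 ≡ 3^2 = 9 ≡ 9 (mod 1403)
3^4 ≡ 9^2 = 81 ≡ 81 (mod 1403)
3^8 ≡ 81^2 = 6561 ≡ 949 (mod 1403)
3^16 ≡ 949^2 = 900601 ≡ 1278 (mod 1403)
3^32 ≡ 1278^2 = 1633284 ≡ 192 (mod 1403)
3^64 ≡ 192^2 = 36864 ≡ 386 (mod 1403)
3^128 ≡ 386^2 = 148996 ≡ 278 (mod 1403)
3^256 ≡ 278^2 = 77284 ≡ 119 (mod 1403)
3^512 ≡ 119^2 = 14161 ≡ 131 (mod 1403)
3^1024 ≡ 131^2 = 17161 ≡ 325 (mod 1403)
1402 = 1024 + 256 + 64 + 32 + 16 + 8 + 2 in binary powers of 2.
So 3^1402 ≡ 325 · 119 · 386 · 192 · 1278 · 949 · 9 ≡ 680 (mod 1403).
Since 680 ≠ 1, base 3 is a Fermat witness: 1403 is composite.

680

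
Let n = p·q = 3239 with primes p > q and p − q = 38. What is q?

Since p = q + 38, we have 3239 = q(q + 38), so q² + 38q − 3239 = 0.
Discriminant: 38² + 4·3239 = 1444 + 12956 = 14400; √14400 = 120.
q = (−38 + 120)/2 = 41, and p = q + 38 = 79.
Check: 41 · 79 = 3239.

41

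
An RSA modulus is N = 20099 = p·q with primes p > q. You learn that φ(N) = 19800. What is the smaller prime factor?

101

φ(n) = (p−1)(q−1) = n − (p+q) + 1, so p + q = 20099 − 19800 + 1 = 300.
p and q are the roots of t² − 300t + 20099 = 0.
Discriminant: 300² − 4·20099 = 90000 − 80396 = 9604; √9604 = 98.
q = (300 − 98)/2 = 101, p = (300 + 98)/2 = 199.
Check: 101 · 199 = 20099.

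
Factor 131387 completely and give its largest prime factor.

67

131387 = 37 · 3551
3551 = 53 · 67
67 is prime.
So 131387 = 37 · 53 · 67; the largest prime factor is 67.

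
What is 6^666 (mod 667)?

6^1 ≡ 6 (mod 667)
6^2 ≡ 6^2 = 36 ≡ 36 (mod 667)
6^4 ≡ 36^2 = 1296 ≡ 629 (mod 667)
6^8 ≡ 629^2 = 395641 ≡ 110 (mod 667)
6^16 ≡ 110^2 = 12100 ≡ 94 (mod 667)
6^32 ≡ 94^2 = 8836 ≡ 165 (mod 667)
6^64 ≡ 165^2 = 27225 ≡ 545 (mod 667)
6^128 ≡ 545^2 = 297025 ≡ 210 (mod 667)
6^256 ≡ 210^2 = 44100 ≡ 78 (mod 667)
6^512 ≡ 78^2 = 6084 ≡ 81 (mod 667)
666 = 512 + 128 + 16 + 8 + 2 in binary powers of 2.
So 6^666 ≡ 81 · 210 · 94 · 110 · 36 ≡ 81 (mod 667).
Since 81 ≠ 1, base 6 is a Fermat witness: 667 is composite.

81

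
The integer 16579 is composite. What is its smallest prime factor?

59

16579 is odd.
Digit sum 28, not divisible by 3.
Ends in 9: not divisible by 5.
7: 16579 = 7·2368 + 3
11: 16579 = 11·1507 + 2
13: 16579 = 13·1275 + 4
17: 16579 = 17·975 + 4
19: 16579 = 19·872 + 11
23: 16579 = 23·720 + 19
29: 16579 = 29·571 + 20
31: 16579 = 31·534 + 25
37: 16579 = 37·448 + 3
41: 16579 = 41·404 + 15
43: 16579 = 43·385 + 24
47: 16579 = 47·352 + 35
53: 16579 = 53·312 + 43
59: 16579 = 59·281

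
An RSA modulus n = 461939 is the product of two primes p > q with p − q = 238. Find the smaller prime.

571

Since p = q + 238, we have 461939 = q(q + 238), so q² + 238q − 461939 = 0.
Discriminant: 238² + 4·461939 = 56644 + 1847756 = 1904400; √1904400 = 1380.
q = (−238 + 1380)/2 = 571, and p = q + 238 = 809.
Check: 571 · 809 = 461939.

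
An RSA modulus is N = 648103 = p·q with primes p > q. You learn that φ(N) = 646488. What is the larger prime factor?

φ(n) = (p−1)(q−1) = n − (p+q) + 1, so p + q = 648103 − 646488 + 1 = 1616.
p and q are the roots of t² − 1616t + 648103 = 0.
Discriminant: 1616² − 4·648103 = 2611456 − 2592412 = 19044; √19044 = 138.
q = (1616 − 138)/2 = 739, p = (1616 + 138)/2 = 877.
Check: 739 · 877 = 648103.

877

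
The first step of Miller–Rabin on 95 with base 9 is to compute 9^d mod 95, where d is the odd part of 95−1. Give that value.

24

95 − 1 = 94 = 2^1 · 47, so d = 47.
9^1 ≡ 9 (mod 95)
9^2 ≡ 9^2 = 81 ≡ 81 (mod 95)
9^4 ≡ 81^2 = 6561 ≡ 6 (mod 95)
9^8 ≡ 6^2 = 36 ≡ 36 (mod 95)
9^16 ≡ 36^2 = 1296 ≡ 61 (mod 95)
9^32 ≡ 61^2 = 3721 ≡ 16 (mod 95)
47 = 32 + 8 + 4 + 2 + 1 in binary powers of 2.
So 9^47 ≡ 16 · 36 · 6 · 81 · 9 ≡ 24 (mod 95).
Squaring chain: 24; never reaches −1, so base 9 is a Miller–Rabin witness that 95 is composite.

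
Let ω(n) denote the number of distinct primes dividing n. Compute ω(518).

3

518 = 2 · 259
259 = 7 · 37
518 = 2 · 7 · 37, which has 3 distinct prime factors.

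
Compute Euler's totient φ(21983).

19008

Factor: 21983 = 13 · 19 · 89.
φ(21983) = (13−1) · (19−1) · (89−1) = 12 · 18 · 88 = 19008.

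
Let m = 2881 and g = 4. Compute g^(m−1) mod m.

4^1 ≡ 4 (mod 2881)
4^2 ≡ 4^2 = 16 ≡ 16 (mod 2881)
4^4 ≡ 16^2 = 256 ≡ 256 (mod 2881)
4^8 ≡ 256^2 = 65536 ≡ 2154 (mod 2881)
4^16 ≡ 2154^2 = 4639716 ≡ 1306 (mod 2881)
4^32 ≡ 1306^2 = 1705636 ≡ 84 (mod 2881)
4^64 ≡ 84^2 = 7056 ≡ 1294 (mod 2881)
4^128 ≡ 1294^2 = 1674436 ≡ 575 (mod 2881)
4^256 ≡ 575^2 = 330625 ≡ 2191 (mod 2881)
4^512 ≡ 2191^2 = 4800481 ≡ 735 (mod 2881)
4^1024 ≡ 735^2 = 540225 ≡ 1478 (mod 2881)
4^2048 ≡ 1478^2 = 2184484 ≡ 686 (mod 2881)
2880 = 2048 + 512 + 256 + 64 in binary powers of 2.
So 4^2880 ≡ 686 · 735 · 2191 · 1294 ≡ 107 (mod 2881).
Since 107 ≠ 1, base 4 is a Fermat witness: 2881 is composite.

107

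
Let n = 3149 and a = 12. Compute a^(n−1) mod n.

12^1 ≡ 12 (mod 3149)
12^2 ≡ 12^2 = 144 ≡ 144 (mod 3149)
12^4 ≡ 144^2 = 20736 ≡ 1842 (mod 3149)
12^8 ≡ 1842^2 = 3392964 ≡ 1491 (mod 3149)
12^16 ≡ 1491^2 = 2223081 ≡ 3036 (mod 3149)
12^32 ≡ 3036^2 = 9217296 ≡ 173 (mod 3149)
12^64 ≡ 173^2 = 29929 ≡ 1588 (mod 3149)
12^128 ≡ 1588^2 = 2521744 ≡ 2544 (mod 3149)
12^256 ≡ 2544^2 = 6471936 ≡ 741 (mod 3149)
12^512 ≡ 741^2 = 549081 ≡ 1155 (mod 3149)
12^1024 ≡ 1155^2 = 1334025 ≡ 1998 (mod 3149)
12^2048 ≡ 1998^2 = 3992004 ≡ 2221 (mod 3149)
3148 = 2048 + 1024 + 64 + 8 + 4 in binary powers of 2.
So 12^3148 ≡ 2221 · 1998 · 1588 · 1491 · 1842 ≡ 2179 (mod 3149).
Since 2179 ≠ 1, base 12 is a Fermat witness: 3149 is composite.

2179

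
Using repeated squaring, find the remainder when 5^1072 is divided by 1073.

5^1 ≡ 5 (mod 1073)
5^2 ≡ 5^2 = 25 ≡ 25 (mod 1073)
5^4 ≡ 25^2 = 625 ≡ 625 (mod 1073)
5^8 ≡ 625^2 = 390625 ≡ 53 (mod 1073)
5^16 ≡ 53^2 = 2809 ≡ 663 (mod 1073)
5^32 ≡ 663^2 = 439569 ≡ 712 (mod 1073)
5^64 ≡ 712^2 = 506944 ≡ 488 (mod 1073)
5^128 ≡ 488^2 = 238144 ≡ 1011 (mod 1073)
5^256 ≡ 1011^2 = 1022121 ≡ 625 (mod 1073)
5^512 ≡ 625^2 = 390625 ≡ 53 (mod 1073)
5^1024 ≡ 53^2 = 2809 ≡ 663 (mod 1073)
1072 = 1024 + 32 + 16 in binary powers of 2.
So 5^1072 ≡ 663 · 712 · 663 ≡ 488 (mod 1073).
Since 488 ≠ 1, base 5 is a Fermat witness: 1073 is composite.

488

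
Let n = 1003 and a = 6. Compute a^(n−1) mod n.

6^1 ≡ 6 (mod 1003)
6^2 ≡ 6^2 = 36 ≡ 36 (mod 1003)
6^4 ≡ 36^2 = 1296 ≡ 293 (mod 1003)
6^8 ≡ 293^2 = 85849 ≡ 594 (mod 1003)
6^16 ≡ 594^2 = 352836 ≡ 783 (mod 1003)
6^32 ≡ 783^2 = 613089 ≡ 256 (mod 1003)
6^64 ≡ 256^2 = 65536 ≡ 341 (mod 1003)
6^128 ≡ 341^2 = 116281 ≡ 936 (mod 1003)
6^256 ≡ 936^2 = 876096 ≡ 477 (mod 1003)
6^512 ≡ 477^2 = 227529 ≡ 851 (mod 1003)
1002 = 512 + 256 + 128 + 64 + 32 + 8 + 2 in binary powers of 2.
So 6^1002 ≡ 851 · 477 · 936 · 341 · 256 · 594 · 36 ≡ 134 (mod 1003).
Since 134 ≠ 1, base 6 is a Fermat witness: 1003 is composite.

134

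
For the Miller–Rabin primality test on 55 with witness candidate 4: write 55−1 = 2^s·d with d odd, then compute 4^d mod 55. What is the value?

55 − 1 = 54 = 2^1 · 27, so d = 27.
4^1 ≡ 4 (mod 55)
4^2 ≡ 4^2 = 16 ≡ 16 (mod 55)
4^4 ≡ 16^2 = 256 ≡ 36 (mod 55)
4^8 ≡ 36^2 = 1296 ≡ 31 (mod 55)
4^16 ≡ 31^2 = 961 ≡ 26 (mod 55)
27 = 16 + 8 + 2 + 1 in binary powers of 2.
So 4^27 ≡ 26 · 31 · 16 · 4 ≡ 49 (mod 55).
Squaring chain: 49; never reaches −1, so base 4 is a Miller–Rabin witness that 55 is composite.

49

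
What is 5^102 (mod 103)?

1

5^1 ≡ 5 (mod 103)
5^2 ≡ 5^2 = 25 ≡ 25 (mod 103)
5^4 ≡ 25^2 = 625 ≡ 7 (mod 103)
5^8 ≡ 7^2 = 49 ≡ 49 (mod 103)
5^16 ≡ 49^2 = 2401 ≡ 32 (mod 103)
5^32 ≡ 32^2 = 1024 ≡ 97 (mod 103)
5^64 ≡ 97^2 = 9409 ≡ 36 (mod 103)
102 = 64 + 32 + 4 + 2 in binary powers of 2.
So 5^102 ≡ 36 · 97 · 7 · 25 ≡ 1 (mod 103).
Since the result is 1, base 5 gives no evidence that 103 is composite.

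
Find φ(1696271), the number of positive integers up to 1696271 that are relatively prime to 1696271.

Factor: 1696271 = 83 · 107 · 191.
φ(1696271) = (83−1) · (107−1) · (191−1) = 82 · 106 · 190 = 1651480.

1651480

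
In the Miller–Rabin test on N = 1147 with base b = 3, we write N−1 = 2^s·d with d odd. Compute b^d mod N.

1147 − 1 = 1146 = 2^1 · 573, so d = 573.
3^1 ≡ 3 (mod 1147)
3^2 ≡ 3^2 = 9 ≡ 9 (mod 1147)
3^4 ≡ 9^2 = 81 ≡ 81 (mod 1147)
3^8 ≡ 81^2 = 6561 ≡ 826 (mod 1147)
3^16 ≡ 826^2 = 682276 ≡ 958 (mod 1147)
3^32 ≡ 958^2 = 917764 ≡ 164 (mod 1147)
3^64 ≡ 164^2 = 26896 ≡ 515 (mod 1147)
3^128 ≡ 515^2 = 265225 ≡ 268 (mod 1147)
3^256 ≡ 268^2 = 71824 ≡ 710 (mod 1147)
3^512 ≡ 710^2 = 504100 ≡ 567 (mod 1147)
573 = 512 + 32 + 16 + 8 + 4 + 1 in binary powers of 2.
So 3^573 ≡ 567 · 164 · 958 · 826 · 81 · 3 ≡ 492 (mod 1147).
Squaring chain: 492; never reaches −1, so base 3 is a Miller–Rabin witness that 1147 is composite.

492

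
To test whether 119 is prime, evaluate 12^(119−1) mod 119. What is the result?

2

12^1 ≡ 12 (mod 119)
12^2 ≡ 12^2 = 144 ≡ 25 (mod 119)
12^4 ≡ 25^2 = 625 ≡ 30 (mod 119)
12^8 ≡ 30^2 = 900 ≡ 67 (mod 119)
12^16 ≡ 67^2 = 4489 ≡ 86 (mod 119)
12^32 ≡ 86^2 = 7396 ≡ 18 (mod 119)
12^64 ≡ 18^2 = 324 ≡ 86 (mod 119)
118 = 64 + 32 + 16 + 4 + 2 in binary powers of 2.
So 12^118 ≡ 86 · 18 · 86 · 30 · 25 ≡ 2 (mod 119).
Since 2 ≠ 1, base 12 is a Fermat witness: 119 is composite.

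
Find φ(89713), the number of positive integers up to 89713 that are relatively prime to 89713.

Factor: 89713 = 13 · 67 · 103.
φ(89713) = (13−1) · (67−1) · (103−1) = 12 · 66 · 102 = 80784.

80784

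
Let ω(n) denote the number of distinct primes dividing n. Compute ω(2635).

3

2635 = 5 · 527
527 = 17 · 31
2635 = 5 · 17 · 31, which has 3 distinct prime factors.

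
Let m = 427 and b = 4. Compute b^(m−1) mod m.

4^1 ≡ 4 (mod 427)
4^2 ≡ 4^2 = 16 ≡ 16 (mod 427)
4^4 ≡ 16^2 = 256 ≡ 256 (mod 427)
4^8 ≡ 256^2 = 65536 ≡ 205 (mod 427)
4^16 ≡ 205^2 = 42025 ≡ 179 (mod 427)
4^32 ≡ 179^2 = 32041 ≡ 16 (mod 427)
4^64 ≡ 16^2 = 256 ≡ 256 (mod 427)
4^128 ≡ 256^2 = 65536 ≡ 205 (mod 427)
4^256 ≡ 205^2 = 42025 ≡ 179 (mod 427)
426 = 256 + 128 + 32 + 8 + 2 in binary powers of 2.
So 4^426 ≡ 179 · 205 · 16 · 205 · 16 ≡ 253 (mod 427).
Since 253 ≠ 1, base 4 is a Fermat witness: 427 is composite.

253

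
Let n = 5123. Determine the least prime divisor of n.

5123 is odd.
Digit sum 11, not divisible by 3.
Ends in 3: not divisible by 5.
7: 5123 = 7·731 + 6
11: 5123 = 11·465 + 8
13: 5123 = 13·394 + 1
17: 5123 = 17·301 + 6
19: 5123 = 19·269 + 12
23: 5123 = 23·222 + 17
29: 5123 = 29·176 + 19
31: 5123 = 31·165 + 8
37: 5123 = 37·138 + 17
41: 5123 = 41·124 + 39
43: 5123 = 43·119 + 6
47: 5123 = 47·109

47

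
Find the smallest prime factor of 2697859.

53

2697859 is odd.
Digit sum 46, not divisible by 3.
Ends in 9: not divisible by 5.
7: 2697859 = 7·385408 + 3
11: 2697859 = 11·245259 + 10
13: 2697859 = 13·207527 + 8
17: 2697859 = 17·158697 + 10
19: 2697859 = 19·141992 + 11
23: 2697859 = 23·117298 + 5
29: 2697859 = 29·93029 + 18
31: 2697859 = 31·87027 + 22
37: 2697859 = 37·72915 + 4
41: 2697859 = 41·65801 + 18
43: 2697859 = 43·62740 + 39
47: 2697859 = 47·57401 + 12
53: 2697859 = 53·50903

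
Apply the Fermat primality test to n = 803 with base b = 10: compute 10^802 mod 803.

10^1 ≡ 10 (mod 803)
10^2 ≡ 10^2 = 100 ≡ 100 (mod 803)
10^4 ≡ 100^2 = 10000 ≡ 364 (mod 803)
10^8 ≡ 364^2 = 132496 ≡ 1 (mod 803)
10^16 ≡ 1^2 = 1 ≡ 1 (mod 803)
10^32 ≡ 1^2 = 1 ≡ 1 (mod 803)
10^64 ≡ 1^2 = 1 ≡ 1 (mod 803)
10^128 ≡ 1^2 = 1 ≡ 1 (mod 803)
10^256 ≡ 1^2 = 1 ≡ 1 (mod 803)
10^512 ≡ 1^2 = 1 ≡ 1 (mod 803)
802 = 512 + 256 + 32 + 2 in binary powers of 2.
So 10^802 ≡ 1 · 1 · 1 · 100 ≡ 100 (mod 803).
Since 100 ≠ 1, base 10 is a Fermat witness: 803 is composite.

100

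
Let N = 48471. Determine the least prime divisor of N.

48471 is odd.
Digit sum 24, divisible by 3.

3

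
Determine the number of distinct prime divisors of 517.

2

517 = 11 · 47
517 = 11 · 47, which has 2 distinct prime factors.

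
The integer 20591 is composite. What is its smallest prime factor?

20591 is odd.
Digit sum 17, not divisible by 3.
Ends in 1: not divisible by 5.
7: 20591 = 7·2941 + 4
11: 20591 = 11·1871 + 10
13: 20591 = 13·1583 + 12
17: 20591 = 17·1211 + 4
19: 20591 = 19·1083 + 14
23: 20591 = 23·895 + 6
29: 20591 = 29·710 + 1
31: 20591 = 31·664 + 7
37: 20591 = 37·556 + 19
41: 20591 = 41·502 + 9
43: 20591 = 43·478 + 37
47: 20591 = 47·438 + 5
53: 20591 = 53·388 + 27
59: 20591 = 59·349

59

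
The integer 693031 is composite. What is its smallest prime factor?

43

693031 is odd.
Digit sum 22, not divisible by 3.
Ends in 1: not divisible by 5.
7: 693031 = 7·99004 + 3
11: 693031 = 11·63002 + 9
13: 693031 = 13·53310 + 1
17: 693031 = 17·40766 + 9
19: 693031 = 19·36475 + 6
23: 693031 = 23·30131 + 18
29: 693031 = 29·23897 + 18
31: 693031 = 31·22355 + 26
37: 693031 = 37·18730 + 21
41: 693031 = 41·16903 + 8
43: 693031 = 43·16117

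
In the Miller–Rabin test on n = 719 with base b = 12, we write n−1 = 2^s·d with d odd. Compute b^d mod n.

1

719 − 1 = 718 = 2^1 · 359, so d = 359.
12^1 ≡ 12 (mod 719)
12^2 ≡ 12^2 = 144 ≡ 144 (mod 719)
12^4 ≡ 144^2 = 20736 ≡ 604 (mod 719)
12^8 ≡ 604^2 = 364816 ≡ 283 (mod 719)
12^16 ≡ 283^2 = 80089 ≡ 280 (mod 719)
12^32 ≡ 280^2 = 78400 ≡ 29 (mod 719)
12^64 ≡ 29^2 = 841 ≡ 122 (mod 719)
12^128 ≡ 122^2 = 14884 ≡ 504 (mod 719)
12^256 ≡ 504^2 = 254016 ≡ 209 (mod 719)
359 = 256 + 64 + 32 + 4 + 2 + 1 in binary powers of 2.
So 12^359 ≡ 209 · 122 · 29 · 604 · 144 · 12 ≡ 1 (mod 719).
Since 12^d ≡ 1 (mod 719), base 12 does not prove 719 composite.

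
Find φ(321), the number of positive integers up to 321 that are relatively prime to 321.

212

Factor: 321 = 3 · 107.
φ(321) = (3−1) · (107−1) = 2 · 106 = 212.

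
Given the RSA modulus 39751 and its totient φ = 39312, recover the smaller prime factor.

127

φ(n) = (p−1)(q−1) = n − (p+q) + 1, so p + q = 39751 − 39312 + 1 = 440.
p and q are the roots of t² − 440t + 39751 = 0.
Discriminant: 440² − 4·39751 = 193600 − 159004 = 34596; √34596 = 186.
q = (440 − 186)/2 = 127, p = (440 + 186)/2 = 313.
Check: 127 · 313 = 39751.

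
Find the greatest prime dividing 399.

399 = 3 · 133
133 = 7 · 19
19 is prime.
So 399 = 3 · 7 · 19; the largest prime factor is 19.

19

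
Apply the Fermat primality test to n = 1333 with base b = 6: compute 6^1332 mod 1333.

6^1 ≡ 6 (mod 1333)
6^2 ≡ 6^2 = 36 ≡ 36 (mod 1333)
6^4 ≡ 36^2 = 1296 ≡ 1296 (mod 1333)
6^8 ≡ 1296^2 = 1679616 ≡ 36 (mod 1333)
6^16 ≡ 36^2 = 1296 ≡ 1296 (mod 1333)
6^32 ≡ 1296^2 = 1679616 ≡ 36 (mod 1333)
6^64 ≡ 36^2 = 1296 ≡ 1296 (mod 1333)
6^128 ≡ 1296^2 = 1679616 ≡ 36 (mod 1333)
6^256 ≡ 36^2 = 1296 ≡ 1296 (mod 1333)
6^512 ≡ 1296^2 = 1679616 ≡ 36 (mod 1333)
6^1024 ≡ 36^2 = 1296 ≡ 1296 (mod 1333)
1332 = 1024 + 256 + 32 + 16 + 4 in binary powers of 2.
So 6^1332 ≡ 1296 · 1296 · 36 · 1296 · 1296 ≡ 1 (mod 1333).
Since the result is 1, base 6 gives no evidence that 1333 is composite.

1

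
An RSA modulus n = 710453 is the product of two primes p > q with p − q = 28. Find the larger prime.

Since p = q + 28, we have 710453 = q(q + 28), so q² + 28q − 710453 = 0.
Discriminant: 28² + 4·710453 = 784 + 2841812 = 2842596; √2842596 = 1686.
q = (−28 + 1686)/2 = 829, and p = q + 28 = 857.
Check: 829 · 857 = 710453.

857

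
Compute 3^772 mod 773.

1

3^1 ≡ 3 (mod 773)
3^2 ≡ 3^2 = 9 ≡ 9 (mod 773)
3^4 ≡ 9^2 = 81 ≡ 81 (mod 773)
3^8 ≡ 81^2 = 6561 ≡ 377 (mod 773)
3^16 ≡ 377^2 = 142129 ≡ 670 (mod 773)
3^32 ≡ 670^2 = 448900 ≡ 560 (mod 773)
3^64 ≡ 560^2 = 313600 ≡ 535 (mod 773)
3^128 ≡ 535^2 = 286225 ≡ 215 (mod 773)
3^256 ≡ 215^2 = 46225 ≡ 618 (mod 773)
3^512 ≡ 618^2 = 381924 ≡ 62 (mod 773)
772 = 512 + 256 + 4 in binary powers of 2.
So 3^772 ≡ 62 · 618 · 81 ≡ 1 (mod 773).
Since the result is 1, base 3 gives no evidence that 773 is composite.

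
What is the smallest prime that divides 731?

731 is odd.
Digit sum 11, not divisible by 3.
Ends in 1: not divisible by 5.
7: 731 = 7·104 + 3
11: 731 = 11·66 + 5
13: 731 = 13·56 + 3
17: 731 = 17·43

17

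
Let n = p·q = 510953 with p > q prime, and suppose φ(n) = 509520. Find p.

773

φ(n) = (p−1)(q−1) = n − (p+q) + 1, so p + q = 510953 − 509520 + 1 = 1434.
p and q are the roots of t² − 1434t + 510953 = 0.
Discriminant: 1434² − 4·510953 = 2056356 − 2043812 = 12544; √12544 = 112.
q = (1434 − 112)/2 = 661, p = (1434 + 112)/2 = 773.
Check: 661 · 773 = 510953.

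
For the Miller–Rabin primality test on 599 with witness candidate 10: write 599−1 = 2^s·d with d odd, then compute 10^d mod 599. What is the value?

599 − 1 = 598 = 2^1 · 299, so d = 299.
10^1 ≡ 10 (mod 599)
10^2 ≡ 10^2 = 100 ≡ 100 (mod 599)
10^4 ≡ 100^2 = 10000 ≡ 416 (mod 599)
10^8 ≡ 416^2 = 173056 ≡ 544 (mod 599)
10^16 ≡ 544^2 = 295936 ≡ 30 (mod 599)
10^32 ≡ 30^2 = 900 ≡ 301 (mod 599)
10^64 ≡ 301^2 = 90601 ≡ 152 (mod 599)
10^128 ≡ 152^2 = 23104 ≡ 342 (mod 599)
10^256 ≡ 342^2 = 116964 ≡ 159 (mod 599)
299 = 256 + 32 + 8 + 2 + 1 in binary powers of 2.
So 10^299 ≡ 159 · 301 · 544 · 100 · 10 ≡ 1 (mod 599).
Since 10^d ≡ 1 (mod 599), base 10 does not prove 599 composite.

1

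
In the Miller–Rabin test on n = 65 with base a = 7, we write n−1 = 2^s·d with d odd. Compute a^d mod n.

7

65 − 1 = 64 = 2^6 · 1, so d = 1.
7^1 ≡ 7 (mod 65)
1 = 1 in binary powers of 2.
So 7^1 ≡ 7 ≡ 7 (mod 65).
Squaring chain: 7 → 49 → 61 → 16 → 61 → 16; never reaches −1, so base 7 is a Miller–Rabin witness that 65 is composite.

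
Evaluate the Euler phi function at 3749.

3564

Factor: 3749 = 23 · 163.
φ(3749) = (23−1) · (163−1) = 22 · 162 = 3564.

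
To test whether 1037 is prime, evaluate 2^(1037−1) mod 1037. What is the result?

815

2^1 ≡ 2 (mod 1037)
2^2 ≡ 2^2 = 4 ≡ 4 (mod 1037)
2^4 ≡ 4^2 = 16 ≡ 16 (mod 1037)
2^8 ≡ 16^2 = 256 ≡ 256 (mod 1037)
2^16 ≡ 256^2 = 65536 ≡ 205 (mod 1037)
2^32 ≡ 205^2 = 42025 ≡ 545 (mod 1037)
2^64 ≡ 545^2 = 297025 ≡ 443 (mod 1037)
2^128 ≡ 443^2 = 196249 ≡ 256 (mod 1037)
2^256 ≡ 256^2 = 65536 ≡ 205 (mod 1037)
2^512 ≡ 205^2 = 42025 ≡ 545 (mod 1037)
2^1024 ≡ 545^2 = 297025 ≡ 443 (mod 1037)
1036 = 1024 + 8 + 4 in binary powers of 2.
So 2^1036 ≡ 443 · 256 · 16 ≡ 815 (mod 1037).
Since 815 ≠ 1, base 2 is a Fermat witness: 1037 is composite.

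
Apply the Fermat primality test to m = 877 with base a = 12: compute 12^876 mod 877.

12^1 ≡ 12 (mod 877)
12^2 ≡ 12^2 = 144 ≡ 144 (mod 877)
12^4 ≡ 144^2 = 20736 ≡ 565 (mod 877)
12^8 ≡ 565^2 = 319225 ≡ 874 (mod 877)
12^16 ≡ 874^2 = 763876 ≡ 9 (mod 877)
12^32 ≡ 9^2 = 81 ≡ 81 (mod 877)
12^64 ≡ 81^2 = 6561 ≡ 422 (mod 877)
12^128 ≡ 422^2 = 178084 ≡ 53 (mod 877)
12^256 ≡ 53^2 = 2809 ≡ 178 (mod 877)
12^512 ≡ 178^2 = 31684 ≡ 112 (mod 877)
876 = 512 + 256 + 64 + 32 + 8 + 4 in binary powers of 2.
So 12^876 ≡ 112 · 178 · 422 · 81 · 874 · 565 ≡ 1 (mod 877).
Since the result is 1, base 12 gives no evidence that 877 is composite.

1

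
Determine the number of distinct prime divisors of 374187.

5

374187 = 3 · 124729
124729 = 11 · 11339
11339 = 17 · 667
667 = 23 · 29
374187 = 3 · 11 · 17 · 23 · 29, which has 5 distinct prime factors.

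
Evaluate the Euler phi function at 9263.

Factor: 9263 = 59 · 157.
φ(9263) = (59−1) · (157−1) = 58 · 156 = 9048.

9048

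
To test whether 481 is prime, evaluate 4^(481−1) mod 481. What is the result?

4^1 ≡ 4 (mod 481)
4^2 ≡ 4^2 = 16 ≡ 16 (mod 481)
4^4 ≡ 16^2 = 256 ≡ 256 (mod 481)
4^8 ≡ 256^2 = 65536 ≡ 120 (mod 481)
4^16 ≡ 120^2 = 14400 ≡ 451 (mod 481)
4^32 ≡ 451^2 = 203401 ≡ 419 (mod 481)
4^64 ≡ 419^2 = 175561 ≡ 477 (mod 481)
4^128 ≡ 477^2 = 227529 ≡ 16 (mod 481)
4^256 ≡ 16^2 = 256 ≡ 256 (mod 481)
480 = 256 + 128 + 64 + 32 in binary powers of 2.
So 4^480 ≡ 256 · 16 · 477 · 419 ≡ 417 (mod 481).
Since 417 ≠ 1, base 4 is a Fermat witness: 481 is composite.

417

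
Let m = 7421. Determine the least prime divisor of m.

41

7421 is odd.
Digit sum 14, not divisible by 3.
Ends in 1: not divisible by 5.
7: 7421 = 7·1060 + 1
11: 7421 = 11·674 + 7
13: 7421 = 13·570 + 11
17: 7421 = 17·436 + 9
19: 7421 = 19·390 + 11
23: 7421 = 23·322 + 15
29: 7421 = 29·255 + 26
31: 7421 = 31·239 + 12
37: 7421 = 37·200 + 21
41: 7421 = 41·181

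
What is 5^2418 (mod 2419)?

5^1 ≡ 5 (mod 2419)
5^2 ≡ 5^2 = 25 ≡ 25 (mod 2419)
5^4 ≡ 25^2 = 625 ≡ 625 (mod 2419)
5^8 ≡ 625^2 = 390625 ≡ 1166 (mod 2419)
5^16 ≡ 1166^2 = 1359556 ≡ 78 (mod 2419)
5^32 ≡ 78^2 = 6084 ≡ 1246 (mod 2419)
5^64 ≡ 1246^2 = 1552516 ≡ 1937 (mod 2419)
5^128 ≡ 1937^2 = 3751969 ≡ 100 (mod 2419)
5^256 ≡ 100^2 = 10000 ≡ 324 (mod 2419)
5^512 ≡ 324^2 = 104976 ≡ 959 (mod 2419)
5^1024 ≡ 959^2 = 919681 ≡ 461 (mod 2419)
5^2048 ≡ 461^2 = 212521 ≡ 2068 (mod 2419)
2418 = 2048 + 256 + 64 + 32 + 16 + 2 in binary powers of 2.
So 5^2418 ≡ 2068 · 324 · 1937 · 1246 · 78 · 25 ≡ 433 (mod 2419).
Since 433 ≠ 1, base 5 is a Fermat witness: 2419 is composite.

433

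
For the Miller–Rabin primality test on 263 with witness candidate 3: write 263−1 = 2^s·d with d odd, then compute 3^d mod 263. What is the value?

263 − 1 = 262 = 2^1 · 131, so d = 131.
3^1 ≡ 3 (mod 263)
3^2 ≡ 3^2 = 9 ≡ 9 (mod 263)
3^4 ≡ 9^2 = 81 ≡ 81 (mod 263)
3^8 ≡ 81^2 = 6561 ≡ 249 (mod 263)
3^16 ≡ 249^2 = 62001 ≡ 196 (mod 263)
3^32 ≡ 196^2 = 38416 ≡ 18 (mod 263)
3^64 ≡ 18^2 = 324 ≡ 61 (mod 263)
3^128 ≡ 61^2 = 3721 ≡ 39 (mod 263)
131 = 128 + 2 + 1 in binary powers of 2.
So 3^131 ≡ 39 · 9 · 3 ≡ 1 (mod 263).
Since 3^d ≡ 1 (mod 263), base 3 does not prove 263 composite.

1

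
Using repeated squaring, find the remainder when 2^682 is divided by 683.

2^1 ≡ 2 (mod 683)
2^2 ≡ 2^2 = 4 ≡ 4 (mod 683)
2^4 ≡ 4^2 = 16 ≡ 16 (mod 683)
2^8 ≡ 16^2 = 256 ≡ 256 (mod 683)
2^16 ≡ 256^2 = 65536 ≡ 651 (mod 683)
2^32 ≡ 651^2 = 423801 ≡ 341 (mod 683)
2^64 ≡ 341^2 = 116281 ≡ 171 (mod 683)
2^128 ≡ 171^2 = 29241 ≡ 555 (mod 683)
2^256 ≡ 555^2 = 308025 ≡ 675 (mod 683)
2^512 ≡ 675^2 = 455625 ≡ 64 (mod 683)
682 = 512 + 128 + 32 + 8 + 2 in binary powers of 2.
So 2^682 ≡ 64 · 555 · 341 · 256 · 4 ≡ 1 (mod 683).
Since the result is 1, base 2 gives no evidence that 683 is composite.

1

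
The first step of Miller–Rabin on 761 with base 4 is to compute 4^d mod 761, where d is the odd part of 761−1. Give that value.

761 − 1 = 760 = 2^3 · 95, so d = 95.
4^1 ≡ 4 (mod 761)
4^2 ≡ 4^2 = 16 ≡ 16 (mod 761)
4^4 ≡ 16^2 = 256 ≡ 256 (mod 761)
4^8 ≡ 256^2 = 65536 ≡ 90 (mod 761)
4^16 ≡ 90^2 = 8100 ≡ 490 (mod 761)
4^32 ≡ 490^2 = 240100 ≡ 385 (mod 761)
4^64 ≡ 385^2 = 148225 ≡ 591 (mod 761)
95 = 64 + 16 + 8 + 4 + 2 + 1 in binary powers of 2.
So 4^95 ≡ 591 · 490 · 90 · 256 · 16 · 4 ≡ 760 (mod 761).
Since 4^d ≡ 760 (mod 761), base 4 does not prove 761 composite.

760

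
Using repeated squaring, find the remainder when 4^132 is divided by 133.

106

4^1 ≡ 4 (mod 133)
4^2 ≡ 4^2 = 16 ≡ 16 (mod 133)
4^4 ≡ 16^2 = 256 ≡ 123 (mod 133)
4^8 ≡ 123^2 = 15129 ≡ 100 (mod 133)
4^16 ≡ 100^2 = 10000 ≡ 25 (mod 133)
4^32 ≡ 25^2 = 625 ≡ 93 (mod 133)
4^64 ≡ 93^2 = 8649 ≡ 4 (mod 133)
4^128 ≡ 4^2 = 16 ≡ 16 (mod 133)
132 = 128 + 4 in binary powers of 2.
So 4^132 ≡ 16 · 123 ≡ 106 (mod 133).
Since 106 ≠ 1, base 4 is a Fermat witness: 133 is composite.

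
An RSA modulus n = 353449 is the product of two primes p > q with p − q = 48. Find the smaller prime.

Since p = q + 48, we have 353449 = q(q + 48), so q² + 48q − 353449 = 0.
Discriminant: 48² + 4·353449 = 2304 + 1413796 = 1416100; √1416100 = 1190.
q = (−48 + 1190)/2 = 571, and p = q + 48 = 619.
Check: 571 · 619 = 353449.

571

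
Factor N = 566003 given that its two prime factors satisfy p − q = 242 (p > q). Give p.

883

Since p = q + 242, we have 566003 = q(q + 242), so q² + 242q − 566003 = 0.
Discriminant: 242² + 4·566003 = 58564 + 2264012 = 2322576; √2322576 = 1524.
q = (−242 + 1524)/2 = 641, and p = q + 242 = 883.
Check: 641 · 883 = 566003.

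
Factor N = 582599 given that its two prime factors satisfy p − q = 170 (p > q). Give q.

683

Since p = q + 170, we have 582599 = q(q + 170), so q² + 170q − 582599 = 0.
Discriminant: 170² + 4·582599 = 28900 + 2330396 = 2359296; √2359296 = 1536.
q = (−170 + 1536)/2 = 683, and p = q + 170 = 853.
Check: 683 · 853 = 582599.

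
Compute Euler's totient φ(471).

Factor: 471 = 3 · 157.
φ(471) = (3−1) · (157−1) = 2 · 156 = 312.

312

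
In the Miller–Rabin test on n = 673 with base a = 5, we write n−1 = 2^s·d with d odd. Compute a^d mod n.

118

673 − 1 = 672 = 2^5 · 21, so d = 21.
5^1 ≡ 5 (mod 673)
5^2 ≡ 5^2 = 25 ≡ 25 (mod 673)
5^4 ≡ 25^2 = 625 ≡ 625 (mod 673)
5^8 ≡ 625^2 = 390625 ≡ 285 (mod 673)
5^16 ≡ 285^2 = 81225 ≡ 465 (mod 673)
21 = 16 + 4 + 1 in binary powers of 2.
So 5^21 ≡ 465 · 625 · 5 ≡ 118 (mod 673).
Squaring chain: 118 → 464 → 609 → 58 → 672; reaches −1, so base 5 does not prove 673 composite.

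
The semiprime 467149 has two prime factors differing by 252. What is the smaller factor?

Since p = q + 252, we have 467149 = q(q + 252), so q² + 252q − 467149 = 0.
Discriminant: 252² + 4·467149 = 63504 + 1868596 = 1932100; √1932100 = 1390.
q = (−252 + 1390)/2 = 569, and p = q + 252 = 821.
Check: 569 · 821 = 467149.

569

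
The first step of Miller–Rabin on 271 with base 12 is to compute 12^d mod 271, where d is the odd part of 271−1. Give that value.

271 − 1 = 270 = 2^1 · 135, so d = 135.
12^1 ≡ 12 (mod 271)
12^2 ≡ 12^2 = 144 ≡ 144 (mod 271)
12^4 ≡ 144^2 = 20736 ≡ 140 (mod 271)
12^8 ≡ 140^2 = 19600 ≡ 88 (mod 271)
12^16 ≡ 88^2 = 7744 ≡ 156 (mod 271)
12^32 ≡ 156^2 = 24336 ≡ 217 (mod 271)
12^64 ≡ 217^2 = 47089 ≡ 206 (mod 271)
12^128 ≡ 206^2 = 42436 ≡ 160 (mod 271)
135 = 128 + 4 + 2 + 1 in binary powers of 2.
So 12^135 ≡ 160 · 140 · 144 · 12 ≡ 270 (mod 271).
Since 12^d ≡ 270 (mod 271), base 12 does not prove 271 composite.

270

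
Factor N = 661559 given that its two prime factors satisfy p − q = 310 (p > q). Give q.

673

Since p = q + 310, we have 661559 = q(q + 310), so q² + 310q − 661559 = 0.
Discriminant: 310² + 4·661559 = 96100 + 2646236 = 2742336; √2742336 = 1656.
q = (−310 + 1656)/2 = 673, and p = q + 310 = 983.
Check: 673 · 983 = 661559.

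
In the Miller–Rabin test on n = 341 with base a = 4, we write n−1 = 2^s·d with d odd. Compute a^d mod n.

341 − 1 = 340 = 2^2 · 85, so d = 85.
4^1 ≡ 4 (mod 341)
4^2 ≡ 4^2 = 16 ≡ 16 (mod 341)
4^4 ≡ 16^2 = 256 ≡ 256 (mod 341)
4^8 ≡ 256^2 = 65536 ≡ 64 (mod 341)
4^16 ≡ 64^2 = 4096 ≡ 4 (mod 341)
4^32 ≡ 4^2 = 16 ≡ 16 (mod 341)
4^64 ≡ 16^2 = 256 ≡ 256 (mod 341)
85 = 64 + 16 + 4 + 1 in binary powers of 2.
So 4^85 ≡ 256 · 4 · 256 · 4 ≡ 1 (mod 341).
Since 4^d ≡ 1 (mod 341), base 4 does not prove 341 composite.

1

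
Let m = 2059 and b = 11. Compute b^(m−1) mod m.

11^1 ≡ 11 (mod 2059)
11^2 ≡ 11^2 = 121 ≡ 121 (mod 2059)
11^4 ≡ 121^2 = 14641 ≡ 228 (mod 2059)
11^8 ≡ 228^2 = 51984 ≡ 509 (mod 2059)
11^16 ≡ 509^2 = 259081 ≡ 1706 (mod 2059)
11^32 ≡ 1706^2 = 2910436 ≡ 1069 (mod 2059)
11^64 ≡ 1069^2 = 1142761 ≡ 16 (mod 2059)
11^128 ≡ 16^2 = 256 ≡ 256 (mod 2059)
11^256 ≡ 256^2 = 65536 ≡ 1707 (mod 2059)
11^512 ≡ 1707^2 = 2913849 ≡ 364 (mod 2059)
11^1024 ≡ 364^2 = 132496 ≡ 720 (mod 2059)
11^2048 ≡ 720^2 = 518400 ≡ 1591 (mod 2059)
2058 = 2048 + 8 + 2 in binary powers of 2.
So 11^2058 ≡ 1591 · 509 · 121 ≡ 289 (mod 2059).
Since 289 ≠ 1, base 11 is a Fermat witness: 2059 is composite.

289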